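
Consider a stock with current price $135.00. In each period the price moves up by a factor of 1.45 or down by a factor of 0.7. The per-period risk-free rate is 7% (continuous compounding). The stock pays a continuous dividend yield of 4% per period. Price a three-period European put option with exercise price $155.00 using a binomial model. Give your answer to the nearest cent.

Per-period risk-free factor R = e^0.07 = 1.0725; dividend-adjusted growth = e^(0.07−0.04) = 1.0305.
Risk-neutral probability p = (1.0305 − 0.7)/(1.45 − 0.7) = 0.3305/0.7500 = 0.4406
Terminal stock prices: S_uuu = 411.6, S_uud = 198.7, S_udd = 95.92, S_ddd = 46.3
Terminal payoffs (K − S): max(-256.6, 0) = 0, max(-43.69, 0) = 0, max(59.08, 0) = 59.08, max(108.7, 0) = 108.7
Node uu (S = 283.8): V_uu = e^(−0.07)·[0.4406·0.0000 + 0.5594·0.0000] = 0.0000
Node ud (S = 137): V_ud = e^(−0.07)·[0.4406·0.0000 + 0.5594·59.0825] = 30.8160
Node dd (S = 66.15): V_dd = e^(−0.07)·[0.4406·59.0825 + 0.5594·108.6950] = 80.9648
Node u (S = 195.8): V_u = e^(−0.07)·[0.4406·0.0000 + 0.5594·30.8160] = 16.0729
Node d (S = 94.5): V_d = e^(−0.07)·[0.4406·30.8160 + 0.5594·80.9648] = 54.8890
Node 0 (S = 135): V_0 = e^(−0.07)·[0.4406·16.0729 + 0.5594·54.8890] = 35.2318

$35.23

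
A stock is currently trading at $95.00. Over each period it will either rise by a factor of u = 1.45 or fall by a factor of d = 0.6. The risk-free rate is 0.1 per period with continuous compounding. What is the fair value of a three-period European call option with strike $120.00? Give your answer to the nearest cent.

Risk-neutral probability p = (e^0.1 − 0.6)/(1.45 − 0.6) = 0.5052/0.8500 = 0.5943
Terminal stock prices: S_uuu = 289.6, S_uud = 119.8, S_udd = 49.59, S_ddd = 20.52
Terminal payoffs (S − K): max(169.6, 0) = 169.6, max(-0.1575, 0) = 0, max(-70.41, 0) = 0, max(-99.48, 0) = 0
Node uu (S = 199.7): V_uu = e^(−0.1)·[0.5943·169.6194 + 0.4057·0.0000] = 91.2148
Node ud (S = 82.65): V_ud = e^(−0.1)·[0.5943·0.0000 + 0.4057·0.0000] = 0.0000
Node dd (S = 34.2): V_dd = e^(−0.1)·[0.5943·0.0000 + 0.4057·0.0000] = 0.0000
Node u (S = 137.8): V_u = e^(−0.1)·[0.5943·91.2148 + 0.4057·0.0000] = 49.0519
Node d (S = 57): V_d = e^(−0.1)·[0.5943·0.0000 + 0.4057·0.0000] = 0.0000
Node 0 (S = 95): V_0 = e^(−0.1)·[0.5943·49.0519 + 0.4057·0.0000] = 26.3782

$26.38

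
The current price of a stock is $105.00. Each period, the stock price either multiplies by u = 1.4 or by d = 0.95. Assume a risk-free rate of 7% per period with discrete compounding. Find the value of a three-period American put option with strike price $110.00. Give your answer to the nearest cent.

Risk-neutral probability p = (1 + 0.07 − 0.95)/(1.4 − 0.95) = 0.1200/0.4500 = 0.2667
Terminal stock prices: S_uuu = 288.1, S_uud = 195.5, S_udd = 132.7, S_ddd = 90.02
Terminal payoffs (K − S): max(-178.1, 0) = 0, max(-85.51, 0) = 0, max(-22.67, 0) = 0, max(19.98, 0) = 19.98
Node uu (S = 205.8): continuation = 1/1.07·[0.2667·0.0000 + 0.7333·0.0000] = 0.0000; exercise value = 0.0000 ≤ continuation, so V_uu = 0.0000
Node ud (S = 139.7): continuation = 1/1.07·[0.2667·0.0000 + 0.7333·0.0000] = 0.0000; exercise value = 0.0000 ≤ continuation, so V_ud = 0.0000
Node dd (S = 94.76): continuation = 1/1.07·[0.2667·0.0000 + 0.7333·19.9756] = 13.6905; exercise value = 15.2375 > continuation, so V_dd = 15.2375 (exercise)
Node u (S = 147): continuation = 1/1.07·[0.2667·0.0000 + 0.7333·0.0000] = 0.0000; exercise value = 0.0000 ≤ continuation, so V_u = 0.0000
Node d (S = 99.75): continuation = 1/1.07·[0.2667·0.0000 + 0.7333·15.2375] = 10.4431; exercise value = 10.2500 ≤ continuation, so V_d = 10.4431
Node 0 (S = 105): continuation = 1/1.07·[0.2667·0.0000 + 0.7333·10.4431] = 7.1573; exercise value = 5.0000 ≤ continuation, so V_0 = 7.1573

$7.16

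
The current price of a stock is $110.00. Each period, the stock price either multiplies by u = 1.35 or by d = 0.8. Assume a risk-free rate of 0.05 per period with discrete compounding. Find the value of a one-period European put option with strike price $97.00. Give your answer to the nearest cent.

$4.68

Risk-neutral probability p = (1 + 0.05 − 0.8)/(1.35 − 0.8) = 0.2500/0.5500 = 0.4545
Terminal stock prices: S_u = 148.5, S_d = 88
Terminal payoffs (K − S): max(-51.5, 0) = 0, max(9, 0) = 9
Node 0 (S = 110): V_0 = 1/1.05·[0.4545·0.0000 + 0.5455·9.0000] = 4.6753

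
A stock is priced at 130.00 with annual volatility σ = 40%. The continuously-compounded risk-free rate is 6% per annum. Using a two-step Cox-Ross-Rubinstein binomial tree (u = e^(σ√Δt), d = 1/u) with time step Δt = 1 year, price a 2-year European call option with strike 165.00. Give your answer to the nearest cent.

25.04

CRR parameters: u = e^(σ√Δt) = e^(0.4·√1) = 1.4918, d = 1/u = 0.6703
Per-period rate: rΔt = 0.06·1 = 0.06, so R = e^0.06 = 1.0618
Risk-neutral probability p = (e^0.06 − 0.6703)/(1.4918 − 0.6703) = 0.3915/0.8215 = 0.4766
Terminal stock prices: S_uu = 289.3, S_ud = 130, S_dd = 58.41
Terminal payoffs (S − K): max(124.3, 0) = 124.3, max(-35, 0) = 0, max(-106.6, 0) = 0
Node u (S = 193.9): V_u = e^(−0.06)·[0.4766·124.3203 + 0.5234·0.0000] = 55.7988
Node d (S = 87.14): V_d = e^(−0.06)·[0.4766·0.0000 + 0.5234·0.0000] = 0.0000
Node 0 (S = 130): V_0 = e^(−0.06)·[0.4766·55.7988 + 0.5234·0.0000] = 25.0442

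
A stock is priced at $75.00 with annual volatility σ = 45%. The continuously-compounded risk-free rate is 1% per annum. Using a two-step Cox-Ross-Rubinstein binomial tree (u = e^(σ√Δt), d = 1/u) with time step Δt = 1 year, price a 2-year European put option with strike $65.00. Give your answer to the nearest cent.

CRR parameters: u = e^(σ√Δt) = e^(0.45·√1) = 1.5683, d = 1/u = 0.6376
Per-period rate: rΔt = 0.01·1 = 0.01, so R = e^0.01 = 1.0101
Risk-neutral probability p = (e^0.01 − 0.6376)/(1.5683 − 0.6376) = 0.3724/0.9307 = 0.4002
Terminal stock prices: S_uu = 184.5, S_ud = 75, S_dd = 30.49
Terminal payoffs (K − S): max(-119.5, 0) = 0, max(-10, 0) = 0, max(34.51, 0) = 34.51
Node u (S = 117.6): V_u = e^(−0.01)·[0.4002·0.0000 + 0.5998·0.0000] = 0.0000
Node d (S = 47.82): V_d = e^(−0.01)·[0.4002·0.0000 + 0.5998·34.5073] = 20.4929
Node 0 (S = 75): V_0 = e^(−0.01)·[0.4002·0.0000 + 0.5998·20.4929] = 12.1702

$12.17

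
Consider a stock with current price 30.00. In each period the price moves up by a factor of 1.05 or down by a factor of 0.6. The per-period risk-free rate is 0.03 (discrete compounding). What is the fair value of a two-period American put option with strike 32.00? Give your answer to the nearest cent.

Risk-neutral probability p = (1 + 0.03 − 0.6)/(1.05 − 0.6) = 0.4300/0.4500 = 0.9556
Terminal stock prices: S_uu = 33.08, S_ud = 18.9, S_dd = 10.8
Terminal payoffs (K − S): max(-1.075, 0) = 0, max(13.1, 0) = 13.1, max(21.2, 0) = 21.2
Node u (S = 31.5): continuation = 1/1.03·[0.9556·0.0000 + 0.0444·13.1000] = 0.5653; exercise value = 0.5000 ≤ continuation, so V_u = 0.5653
Node d (S = 18): continuation = 1/1.03·[0.9556·13.1000 + 0.0444·21.2000] = 13.0680; exercise value = 14.0000 > continuation, so V_d = 14.0000 (exercise)
Node 0 (S = 30): continuation = 1/1.03·[0.9556·0.5653 + 0.0444·14.0000] = 1.1285; exercise value = 2.0000 > continuation, so V_0 = 2.0000 (exercise)

2.00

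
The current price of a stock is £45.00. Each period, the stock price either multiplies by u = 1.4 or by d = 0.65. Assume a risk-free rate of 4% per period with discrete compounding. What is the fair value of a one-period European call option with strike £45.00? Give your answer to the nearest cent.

£9.00

Risk-neutral probability p = (1 + 0.04 − 0.65)/(1.4 − 0.65) = 0.3900/0.7500 = 0.5200
Terminal stock prices: S_u = 63, S_d = 29.25
Terminal payoffs (S − K): max(18, 0) = 18, max(-15.75, 0) = 0
Node 0 (S = 45): V_0 = 1/1.04·[0.5200·18.0000 + 0.4800·0.0000] = 9.0000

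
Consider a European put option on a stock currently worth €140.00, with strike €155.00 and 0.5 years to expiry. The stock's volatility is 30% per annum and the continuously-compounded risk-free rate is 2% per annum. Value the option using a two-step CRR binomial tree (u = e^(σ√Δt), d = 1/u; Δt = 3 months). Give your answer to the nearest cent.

CRR parameters: u = e^(σ√Δt) = e^(0.3·√0.25) = 1.1618, d = 1/u = 0.8607
Per-period rate: rΔt = 0.02·0.25 = 0.005, so R = e^0.005 = 1.0050
Risk-neutral probability p = (e^0.005 − 0.8607)/(1.1618 − 0.8607) = 0.1443/0.3011 = 0.4792
Terminal stock prices: S_uu = 189, S_ud = 140, S_dd = 103.7
Terminal payoffs (K − S): max(-33.98, 0) = 0, max(15, 0) = 15, max(51.29, 0) = 51.29
Node u (S = 162.7): V_u = e^(−0.005)·[0.4792·0.0000 + 0.5208·15.0000] = 7.7728
Node d (S = 120.5): V_d = e^(−0.005)·[0.4792·15.0000 + 0.5208·51.2854] = 33.7278
Node 0 (S = 140): V_0 = e^(−0.005)·[0.4792·7.7728 + 0.5208·33.7278] = 21.1836

€21.18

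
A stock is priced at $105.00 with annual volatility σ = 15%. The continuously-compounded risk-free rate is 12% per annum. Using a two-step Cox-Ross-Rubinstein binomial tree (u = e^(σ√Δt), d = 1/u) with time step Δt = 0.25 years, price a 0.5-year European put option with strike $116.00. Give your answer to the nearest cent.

$6.89

CRR parameters: u = e^(σ√Δt) = e^(0.15·√0.25) = 1.0779, d = 1/u = 0.9277
Per-period rate: rΔt = 0.12·0.25 = 0.03, so R = e^0.03 = 1.0305
Risk-neutral probability p = (e^0.03 − 0.9277)/(1.0779 − 0.9277) = 0.1027/0.1501 = 0.6841
Terminal stock prices: S_uu = 122, S_ud = 105, S_dd = 90.37
Terminal payoffs (K − S): max(-5.993, 0) = 0, max(11, 0) = 11, max(25.63, 0) = 25.63
Node u (S = 113.2): V_u = e^(−0.03)·[0.6841·0.0000 + 0.3159·11.0000] = 3.3722
Node d (S = 97.41): V_d = e^(−0.03)·[0.6841·11.0000 + 0.3159·25.6257] = 15.1586
Node 0 (S = 105): V_0 = e^(−0.03)·[0.6841·3.3722 + 0.3159·15.1586] = 6.8858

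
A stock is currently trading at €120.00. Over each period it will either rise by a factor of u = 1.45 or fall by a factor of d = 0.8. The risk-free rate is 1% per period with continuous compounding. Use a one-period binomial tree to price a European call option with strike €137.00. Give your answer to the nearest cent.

Risk-neutral probability p = (e^0.01 − 0.8)/(1.45 − 0.8) = 0.2101/0.6500 = 0.3232
Terminal stock prices: S_u = 174, S_d = 96
Terminal payoffs (S − K): max(37, 0) = 37, max(-41, 0) = 0
Node 0 (S = 120): V_0 = e^(−0.01)·[0.3232·37.0000 + 0.6768·0.0000] = 11.8377

€11.84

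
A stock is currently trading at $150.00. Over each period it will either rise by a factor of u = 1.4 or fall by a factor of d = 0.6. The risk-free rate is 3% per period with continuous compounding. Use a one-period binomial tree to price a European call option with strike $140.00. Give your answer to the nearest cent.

Risk-neutral probability p = (e^0.03 − 0.6)/(1.4 − 0.6) = 0.4305/0.8000 = 0.5381
Terminal stock prices: S_u = 210, S_d = 90
Terminal payoffs (S − K): max(70, 0) = 70, max(-50, 0) = 0
Node 0 (S = 150): V_0 = e^(−0.03)·[0.5381·70.0000 + 0.4619·0.0000] = 36.5516

$36.55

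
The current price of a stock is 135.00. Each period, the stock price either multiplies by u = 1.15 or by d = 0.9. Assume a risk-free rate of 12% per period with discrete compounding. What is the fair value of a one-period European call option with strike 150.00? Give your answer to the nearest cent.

4.13

Risk-neutral probability p = (1 + 0.12 − 0.9)/(1.15 − 0.9) = 0.2200/0.2500 = 0.8800
Terminal stock prices: S_u = 155.2, S_d = 121.5
Terminal payoffs (S − K): max(5.25, 0) = 5.25, max(-28.5, 0) = 0
Node 0 (S = 135): V_0 = 1/1.12·[0.8800·5.2500 + 0.1200·0.0000] = 4.1250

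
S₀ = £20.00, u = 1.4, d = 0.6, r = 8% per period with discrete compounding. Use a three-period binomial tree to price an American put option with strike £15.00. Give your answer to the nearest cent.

Risk-neutral probability p = (1 + 0.08 − 0.6)/(1.4 − 0.6) = 0.4800/0.8000 = 0.6000
Terminal stock prices: S_uuu = 54.88, S_uud = 23.52, S_udd = 10.08, S_ddd = 4.32
Terminal payoffs (K − S): max(-39.88, 0) = 0, max(-8.52, 0) = 0, max(4.92, 0) = 4.92, max(10.68, 0) = 10.68
Node uu (S = 39.2): continuation = 1/1.08·[0.6000·0.0000 + 0.4000·0.0000] = 0.0000; exercise value = 0.0000 ≤ continuation, so V_uu = 0.0000
Node ud (S = 16.8): continuation = 1/1.08·[0.6000·0.0000 + 0.4000·4.9200] = 1.8222; exercise value = 0.0000 ≤ continuation, so V_ud = 1.8222
Node dd (S = 7.2): continuation = 1/1.08·[0.6000·4.9200 + 0.4000·10.6800] = 6.6889; exercise value = 7.8000 > continuation, so V_dd = 7.8000 (exercise)
Node u (S = 28): continuation = 1/1.08·[0.6000·0.0000 + 0.4000·1.8222] = 0.6749; exercise value = 0.0000 ≤ continuation, so V_u = 0.6749
Node d (S = 12): continuation = 1/1.08·[0.6000·1.8222 + 0.4000·7.8000] = 3.9012; exercise value = 3.0000 ≤ continuation, so V_d = 3.9012
Node 0 (S = 20): continuation = 1/1.08·[0.6000·0.6749 + 0.4000·3.9012] = 1.8198; exercise value = 0.0000 ≤ continuation, so V_0 = 1.8198

£1.82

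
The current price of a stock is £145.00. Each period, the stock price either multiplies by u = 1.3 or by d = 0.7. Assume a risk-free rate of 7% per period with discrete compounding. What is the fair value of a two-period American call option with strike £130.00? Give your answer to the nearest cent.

£39.02

Risk-neutral probability p = (1 + 0.07 − 0.7)/(1.3 − 0.7) = 0.3700/0.6000 = 0.6167
Terminal stock prices: S_uu = 245.1, S_ud = 131.9, S_dd = 71.05
Terminal payoffs (S − K): max(115.1, 0) = 115.1, max(1.95, 0) = 1.95, max(-58.95, 0) = 0
Node u (S = 188.5): continuation = 1/1.07·[0.6167·115.0500 + 0.3833·1.9500] = 67.0047; exercise value = 58.5000 ≤ continuation, so V_u = 67.0047
Node d (S = 101.5): continuation = 1/1.07·[0.6167·1.9500 + 0.3833·0.0000] = 1.1238; exercise value = 0.0000 ≤ continuation, so V_d = 1.1238
Node 0 (S = 145): continuation = 1/1.07·[0.6167·67.0047 + 0.3833·1.1238] = 39.0190; exercise value = 15.0000 ≤ continuation, so V_0 = 39.0190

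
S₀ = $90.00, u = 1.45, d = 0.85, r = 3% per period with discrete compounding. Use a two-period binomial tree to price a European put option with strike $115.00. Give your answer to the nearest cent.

Risk-neutral probability p = (1 + 0.03 − 0.85)/(1.45 − 0.85) = 0.1800/0.6000 = 0.3000
Terminal stock prices: S_uu = 189.2, S_ud = 110.9, S_dd = 65.02
Terminal payoffs (K − S): max(-74.22, 0) = 0, max(4.075, 0) = 4.075, max(49.98, 0) = 49.98
Node u (S = 130.5): V_u = 1/1.03·[0.3000·0.0000 + 0.7000·4.0750] = 2.7694
Node d (S = 76.5): V_d = 1/1.03·[0.3000·4.0750 + 0.7000·49.9750] = 35.1505
Node 0 (S = 90): V_0 = 1/1.03·[0.3000·2.7694 + 0.7000·35.1505] = 24.6953

$24.70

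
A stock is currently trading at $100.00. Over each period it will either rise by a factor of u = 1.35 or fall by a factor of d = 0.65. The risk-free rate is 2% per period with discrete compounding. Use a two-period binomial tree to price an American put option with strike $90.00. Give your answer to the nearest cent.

$12.09

Risk-neutral probability p = (1 + 0.02 − 0.65)/(1.35 − 0.65) = 0.3700/0.7000 = 0.5286
Terminal stock prices: S_uu = 182.3, S_ud = 87.75, S_dd = 42.25
Terminal payoffs (K − S): max(-92.25, 0) = 0, max(2.25, 0) = 2.25, max(47.75, 0) = 47.75
Node u (S = 135): continuation = 1/1.02·[0.5286·0.0000 + 0.4714·2.2500] = 1.0399; exercise value = 0.0000 ≤ continuation, so V_u = 1.0399
Node d (S = 65): continuation = 1/1.02·[0.5286·2.2500 + 0.4714·47.7500] = 23.2353; exercise value = 25.0000 > continuation, so V_d = 25.0000 (exercise)
Node 0 (S = 100): continuation = 1/1.02·[0.5286·1.0399 + 0.4714·25.0000] = 12.0935; exercise value = 0.0000 ≤ continuation, so V_0 = 12.0935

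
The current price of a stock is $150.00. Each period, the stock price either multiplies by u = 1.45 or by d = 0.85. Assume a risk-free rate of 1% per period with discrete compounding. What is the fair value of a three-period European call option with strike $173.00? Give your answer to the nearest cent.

$19.67

Risk-neutral probability p = (1 + 0.01 − 0.85)/(1.45 − 0.85) = 0.1600/0.6000 = 0.2667
Terminal stock prices: S_uuu = 457.3, S_uud = 268.1, S_udd = 157.1, S_ddd = 92.12
Terminal payoffs (S − K): max(284.3, 0) = 284.3, max(95.07, 0) = 95.07, max(-15.86, 0) = 0, max(-80.88, 0) = 0
Node uu (S = 315.4): V_uu = 1/1.01·[0.2667·284.2937 + 0.7333·95.0687] = 144.0879
Node ud (S = 184.9): V_ud = 1/1.01·[0.2667·95.0687 + 0.7333·0.0000] = 25.1007
Node dd (S = 108.4): V_dd = 1/1.01·[0.2667·0.0000 + 0.7333·0.0000] = 0.0000
Node u (S = 217.5): V_u = 1/1.01·[0.2667·144.0879 + 0.7333·25.1007] = 56.2679
Node d (S = 127.5): V_d = 1/1.01·[0.2667·25.1007 + 0.7333·0.0000] = 6.6272
Node 0 (S = 150): V_0 = 1/1.01·[0.2667·56.2679 + 0.7333·6.6272] = 19.6681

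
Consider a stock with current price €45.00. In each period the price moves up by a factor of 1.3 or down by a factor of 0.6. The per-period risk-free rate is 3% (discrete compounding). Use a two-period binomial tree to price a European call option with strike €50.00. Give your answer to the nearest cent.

€9.27

Risk-neutral probability p = (1 + 0.03 − 0.6)/(1.3 − 0.6) = 0.4300/0.7000 = 0.6143
Terminal stock prices: S_uu = 76.05, S_ud = 35.1, S_dd = 16.2
Terminal payoffs (S − K): max(26.05, 0) = 26.05, max(-14.9, 0) = 0, max(-33.8, 0) = 0
Node u (S = 58.5): V_u = 1/1.03·[0.6143·26.0500 + 0.3857·0.0000] = 15.5361
Node d (S = 27): V_d = 1/1.03·[0.6143·0.0000 + 0.3857·0.0000] = 0.0000
Node 0 (S = 45): V_0 = 1/1.03·[0.6143·15.5361 + 0.3857·0.0000] = 9.2656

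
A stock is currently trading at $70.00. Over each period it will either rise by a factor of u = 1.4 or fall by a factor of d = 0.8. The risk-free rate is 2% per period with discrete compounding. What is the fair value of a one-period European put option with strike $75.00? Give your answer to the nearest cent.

Risk-neutral probability p = (1 + 0.02 − 0.8)/(1.4 − 0.8) = 0.2200/0.6000 = 0.3667
Terminal stock prices: S_u = 98, S_d = 56
Terminal payoffs (K − S): max(-23, 0) = 0, max(19, 0) = 19
Node 0 (S = 70): V_0 = 1/1.02·[0.3667·0.0000 + 0.6333·19.0000] = 11.7974

$11.80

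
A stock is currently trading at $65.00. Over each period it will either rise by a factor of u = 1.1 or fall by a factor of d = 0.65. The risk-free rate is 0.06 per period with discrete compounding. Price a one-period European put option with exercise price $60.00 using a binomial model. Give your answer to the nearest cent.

$1.49

Risk-neutral probability p = (1 + 0.06 − 0.65)/(1.1 − 0.65) = 0.4100/0.4500 = 0.9111
Terminal stock prices: S_u = 71.5, S_d = 42.25
Terminal payoffs (K − S): max(-11.5, 0) = 0, max(17.75, 0) = 17.75
Node 0 (S = 65): V_0 = 1/1.06·[0.9111·0.0000 + 0.0889·17.7500] = 1.4885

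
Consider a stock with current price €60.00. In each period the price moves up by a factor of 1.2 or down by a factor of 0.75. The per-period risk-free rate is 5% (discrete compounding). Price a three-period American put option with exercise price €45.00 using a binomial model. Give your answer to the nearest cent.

€1.71

Risk-neutral probability p = (1 + 0.05 − 0.75)/(1.2 − 0.75) = 0.3000/0.4500 = 0.6667
Terminal stock prices: S_uuu = 103.7, S_uud = 64.8, S_udd = 40.5, S_ddd = 25.31
Terminal payoffs (K − S): max(-58.68, 0) = 0, max(-19.8, 0) = 0, max(4.5, 0) = 4.5, max(19.69, 0) = 19.69
Node uu (S = 86.4): continuation = 1/1.05·[0.6667·0.0000 + 0.3333·0.0000] = 0.0000; exercise value = 0.0000 ≤ continuation, so V_uu = 0.0000
Node ud (S = 54): continuation = 1/1.05·[0.6667·0.0000 + 0.3333·4.5000] = 1.4286; exercise value = 0.0000 ≤ continuation, so V_ud = 1.4286
Node dd (S = 33.75): continuation = 1/1.05·[0.6667·4.5000 + 0.3333·19.6875] = 9.1071; exercise value = 11.2500 > continuation, so V_dd = 11.2500 (exercise)
Node u (S = 72): continuation = 1/1.05·[0.6667·0.0000 + 0.3333·1.4286] = 0.4535; exercise value = 0.0000 ≤ continuation, so V_u = 0.4535
Node d (S = 45): continuation = 1/1.05·[0.6667·1.4286 + 0.3333·11.2500] = 4.4785; exercise value = 0.0000 ≤ continuation, so V_d = 4.4785
Node 0 (S = 60): continuation = 1/1.05·[0.6667·0.4535 + 0.3333·4.4785] = 1.7097; exercise value = 0.0000 ≤ continuation, so V_0 = 1.7097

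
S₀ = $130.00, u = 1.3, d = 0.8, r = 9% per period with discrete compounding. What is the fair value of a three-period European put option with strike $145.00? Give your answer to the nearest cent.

Risk-neutral probability p = (1 + 0.09 − 0.8)/(1.3 − 0.8) = 0.2900/0.5000 = 0.5800
Terminal stock prices: S_uuu = 285.6, S_uud = 175.8, S_udd = 108.2, S_ddd = 66.56
Terminal payoffs (K − S): max(-140.6, 0) = 0, max(-30.76, 0) = 0, max(36.84, 0) = 36.84, max(78.44, 0) = 78.44
Node uu (S = 219.7): V_uu = 1/1.09·[0.5800·0.0000 + 0.4200·0.0000] = 0.0000
Node ud (S = 135.2): V_ud = 1/1.09·[0.5800·0.0000 + 0.4200·36.8400] = 14.1952
Node dd (S = 83.2): V_dd = 1/1.09·[0.5800·36.8400 + 0.4200·78.4400] = 49.8275
Node u (S = 169): V_u = 1/1.09·[0.5800·0.0000 + 0.4200·14.1952] = 5.4697
Node d (S = 104): V_d = 1/1.09·[0.5800·14.1952 + 0.4200·49.8275] = 26.7530
Node 0 (S = 130): V_0 = 1/1.09·[0.5800·5.4697 + 0.4200·26.7530] = 13.2190

$13.22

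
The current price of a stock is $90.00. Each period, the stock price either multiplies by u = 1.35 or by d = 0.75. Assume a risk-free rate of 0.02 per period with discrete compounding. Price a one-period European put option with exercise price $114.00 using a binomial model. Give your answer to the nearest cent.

$25.07

Risk-neutral probability p = (1 + 0.02 − 0.75)/(1.35 − 0.75) = 0.2700/0.6000 = 0.4500
Terminal stock prices: S_u = 121.5, S_d = 67.5
Terminal payoffs (K − S): max(-7.5, 0) = 0, max(46.5, 0) = 46.5
Node 0 (S = 90): V_0 = 1/1.02·[0.4500·0.0000 + 0.5500·46.5000] = 25.0735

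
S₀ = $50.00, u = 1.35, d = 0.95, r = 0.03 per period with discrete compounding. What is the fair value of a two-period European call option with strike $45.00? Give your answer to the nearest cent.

$7.58

Risk-neutral probability p = (1 + 0.03 − 0.95)/(1.35 − 0.95) = 0.0800/0.4000 = 0.2000
Terminal stock prices: S_uu = 91.13, S_ud = 64.12, S_dd = 45.12
Terminal payoffs (S − K): max(46.13, 0) = 46.13, max(19.12, 0) = 19.12, max(0.125, 0) = 0.125
Node u (S = 67.5): V_u = 1/1.03·[0.2000·46.1250 + 0.8000·19.1250] = 23.8107
Node d (S = 47.5): V_d = 1/1.03·[0.2000·19.1250 + 0.8000·0.1250] = 3.8107
Node 0 (S = 50): V_0 = 1/1.03·[0.2000·23.8107 + 0.8000·3.8107] = 7.5832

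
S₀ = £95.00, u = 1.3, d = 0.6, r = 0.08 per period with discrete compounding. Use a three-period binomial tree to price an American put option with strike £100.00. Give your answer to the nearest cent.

£17.73

Risk-neutral probability p = (1 + 0.08 − 0.6)/(1.3 − 0.6) = 0.4800/0.7000 = 0.6857
Terminal stock prices: S_uuu = 208.7, S_uud = 96.33, S_udd = 44.46, S_ddd = 20.52
Terminal payoffs (K − S): max(-108.7, 0) = 0, max(3.67, 0) = 3.67, max(55.54, 0) = 55.54, max(79.48, 0) = 79.48
Node uu (S = 160.6): continuation = 1/1.08·[0.6857·0.0000 + 0.3143·3.6700] = 1.0680; exercise value = 0.0000 ≤ continuation, so V_uu = 1.0680
Node ud (S = 74.1): continuation = 1/1.08·[0.6857·3.6700 + 0.3143·55.5400] = 18.4926; exercise value = 25.9000 > continuation, so V_ud = 25.9000 (exercise)
Node dd (S = 34.2): continuation = 1/1.08·[0.6857·55.5400 + 0.3143·79.4800] = 58.3926; exercise value = 65.8000 > continuation, so V_dd = 65.8000 (exercise)
Node u (S = 123.5): continuation = 1/1.08·[0.6857·1.0680 + 0.3143·25.9000] = 8.2151; exercise value = 0.0000 ≤ continuation, so V_u = 8.2151
Node d (S = 57): continuation = 1/1.08·[0.6857·25.9000 + 0.3143·65.8000] = 35.5926; exercise value = 43.0000 > continuation, so V_d = 43.0000 (exercise)
Node 0 (S = 95): continuation = 1/1.08·[0.6857·8.2151 + 0.3143·43.0000] = 17.7292; exercise value = 5.0000 ≤ continuation, so V_0 = 17.7292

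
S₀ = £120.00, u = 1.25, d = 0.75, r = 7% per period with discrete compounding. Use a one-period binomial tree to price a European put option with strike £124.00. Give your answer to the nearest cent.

£11.44

Risk-neutral probability p = (1 + 0.07 − 0.75)/(1.25 − 0.75) = 0.3200/0.5000 = 0.6400
Terminal stock prices: S_u = 150, S_d = 90
Terminal payoffs (K − S): max(-26, 0) = 0, max(34, 0) = 34
Node 0 (S = 120): V_0 = 1/1.07·[0.6400·0.0000 + 0.3600·34.0000] = 11.4393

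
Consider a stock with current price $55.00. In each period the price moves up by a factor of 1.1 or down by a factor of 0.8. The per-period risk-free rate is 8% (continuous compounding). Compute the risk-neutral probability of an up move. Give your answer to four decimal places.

Risk-neutral probability p = (e^0.08 − 0.8)/(1.1 − 0.8) = 0.2833/0.3000 = 0.9443

p = 0.9443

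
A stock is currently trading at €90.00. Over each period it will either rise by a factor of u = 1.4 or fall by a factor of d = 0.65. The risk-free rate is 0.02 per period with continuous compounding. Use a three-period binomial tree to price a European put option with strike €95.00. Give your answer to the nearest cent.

€23.53

Risk-neutral probability p = (e^0.02 − 0.65)/(1.4 − 0.65) = 0.3702/0.7500 = 0.4936
Terminal stock prices: S_uuu = 247, S_uud = 114.7, S_udd = 53.23, S_ddd = 24.72
Terminal payoffs (K − S): max(-152, 0) = 0, max(-19.66, 0) = 0, max(41.77, 0) = 41.77, max(70.28, 0) = 70.28
Node uu (S = 176.4): V_uu = e^(−0.02)·[0.4936·0.0000 + 0.5064·0.0000] = 0.0000
Node ud (S = 81.9): V_ud = e^(−0.02)·[0.4936·0.0000 + 0.5064·41.7650] = 20.7309
Node dd (S = 38.03): V_dd = e^(−0.02)·[0.4936·41.7650 + 0.5064·70.2837] = 55.0939
Node u (S = 126): V_u = e^(−0.02)·[0.4936·0.0000 + 0.5064·20.7309] = 10.2902
Node d (S = 58.5): V_d = e^(−0.02)·[0.4936·20.7309 + 0.5064·55.0939] = 37.3772
Node 0 (S = 90): V_0 = e^(−0.02)·[0.4936·10.2902 + 0.5064·37.3772] = 23.5316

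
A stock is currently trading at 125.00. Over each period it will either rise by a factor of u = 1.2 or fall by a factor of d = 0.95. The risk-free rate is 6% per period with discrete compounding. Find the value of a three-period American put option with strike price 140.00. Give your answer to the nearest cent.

Risk-neutral probability p = (1 + 0.06 − 0.95)/(1.2 − 0.95) = 0.1100/0.2500 = 0.4400
Terminal stock prices: S_uuu = 216, S_uud = 171, S_udd = 135.4, S_ddd = 107.2
Terminal payoffs (K − S): max(-76, 0) = 0, max(-31, 0) = 0, max(4.625, 0) = 4.625, max(32.83, 0) = 32.83
Node uu (S = 180): continuation = 1/1.06·[0.4400·0.0000 + 0.5600·0.0000] = 0.0000; exercise value = 0.0000 ≤ continuation, so V_uu = 0.0000
Node ud (S = 142.5): continuation = 1/1.06·[0.4400·0.0000 + 0.5600·4.6250] = 2.4434; exercise value = 0.0000 ≤ continuation, so V_ud = 2.4434
Node dd (S = 112.8): continuation = 1/1.06·[0.4400·4.6250 + 0.5600·32.8281] = 19.2630; exercise value = 27.1875 > continuation, so V_dd = 27.1875 (exercise)
Node u (S = 150): continuation = 1/1.06·[0.4400·0.0000 + 0.5600·2.4434] = 1.2909; exercise value = 0.0000 ≤ continuation, so V_u = 1.2909
Node d (S = 118.8): continuation = 1/1.06·[0.4400·2.4434 + 0.5600·27.1875] = 15.3774; exercise value = 21.2500 > continuation, so V_d = 21.2500 (exercise)
Node 0 (S = 125): continuation = 1/1.06·[0.4400·1.2909 + 0.5600·21.2500] = 11.7622; exercise value = 15.0000 > continuation, so V_0 = 15.0000 (exercise)

15.00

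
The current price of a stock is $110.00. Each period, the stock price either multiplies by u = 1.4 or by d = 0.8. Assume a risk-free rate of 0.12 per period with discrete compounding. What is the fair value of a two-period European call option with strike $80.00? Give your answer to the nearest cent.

$47.89

Risk-neutral probability p = (1 + 0.12 − 0.8)/(1.4 − 0.8) = 0.3200/0.6000 = 0.5333
Terminal stock prices: S_uu = 215.6, S_ud = 123.2, S_dd = 70.4
Terminal payoffs (S − K): max(135.6, 0) = 135.6, max(43.2, 0) = 43.2, max(-9.6, 0) = 0
Node u (S = 154): V_u = 1/1.12·[0.5333·135.6000 + 0.4667·43.2000] = 82.5714
Node d (S = 88): V_d = 1/1.12·[0.5333·43.2000 + 0.4667·0.0000] = 20.5714
Node 0 (S = 110): V_0 = 1/1.12·[0.5333·82.5714 + 0.4667·20.5714] = 47.8912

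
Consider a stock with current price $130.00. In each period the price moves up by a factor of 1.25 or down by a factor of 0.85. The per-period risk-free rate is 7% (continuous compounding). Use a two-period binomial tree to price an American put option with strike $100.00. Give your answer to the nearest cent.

Risk-neutral probability p = (e^0.07 − 0.85)/(1.25 − 0.85) = 0.2225/0.4000 = 0.5563
Terminal stock prices: S_uu = 203.1, S_ud = 138.1, S_dd = 93.92
Terminal payoffs (K − S): max(-103.1, 0) = 0, max(-38.12, 0) = 0, max(6.075, 0) = 6.075
Node u (S = 162.5): continuation = e^(−0.07)·[0.5563·0.0000 + 0.4437·0.0000] = 0.0000; exercise value = 0.0000 ≤ continuation, so V_u = 0.0000
Node d (S = 110.5): continuation = e^(−0.07)·[0.5563·0.0000 + 0.4437·6.0750] = 2.5134; exercise value = 0.0000 ≤ continuation, so V_d = 2.5134
Node 0 (S = 130): continuation = e^(−0.07)·[0.5563·0.0000 + 0.4437·2.5134] = 1.0399; exercise value = 0.0000 ≤ continuation, so V_0 = 1.0399

$1.04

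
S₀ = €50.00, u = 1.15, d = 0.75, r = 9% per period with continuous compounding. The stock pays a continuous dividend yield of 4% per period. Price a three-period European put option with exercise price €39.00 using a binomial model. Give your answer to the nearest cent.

Per-period risk-free factor R = e^0.09 = 1.0942; dividend-adjusted growth = e^(0.09−0.04) = 1.0513.
Risk-neutral probability p = (1.0513 − 0.75)/(1.15 − 0.75) = 0.3013/0.4000 = 0.7532
Terminal stock prices: S_uuu = 76.04, S_uud = 49.59, S_udd = 32.34, S_ddd = 21.09
Terminal payoffs (K − S): max(-37.04, 0) = 0, max(-10.59, 0) = 0, max(6.656, 0) = 6.656, max(17.91, 0) = 17.91
Node uu (S = 66.12): V_uu = e^(−0.09)·[0.7532·0.0000 + 0.2468·0.0000] = 0.0000
Node ud (S = 43.12): V_ud = e^(−0.09)·[0.7532·0.0000 + 0.2468·6.6563] = 1.5015
Node dd (S = 28.12): V_dd = e^(−0.09)·[0.7532·6.6563 + 0.2468·17.9062] = 8.6211
Node u (S = 57.5): V_u = e^(−0.09)·[0.7532·0.0000 + 0.2468·1.5015] = 0.3387
Node d (S = 37.5): V_d = e^(−0.09)·[0.7532·1.5015 + 0.2468·8.6211] = 2.9783
Node 0 (S = 50): V_0 = e^(−0.09)·[0.7532·0.3387 + 0.2468·2.9783] = 0.9050

€0.90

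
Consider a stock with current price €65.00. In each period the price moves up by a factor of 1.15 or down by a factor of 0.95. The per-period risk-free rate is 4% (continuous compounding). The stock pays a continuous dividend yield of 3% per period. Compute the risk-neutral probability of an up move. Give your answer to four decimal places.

Per-period risk-free factor R = e^0.04 = 1.0408; dividend-adjusted growth = e^(0.04−0.03) = 1.0101.
Risk-neutral probability p = (1.0101 − 0.95)/(1.15 − 0.95) = 0.0601/0.2000 = 0.3003

p = 0.3003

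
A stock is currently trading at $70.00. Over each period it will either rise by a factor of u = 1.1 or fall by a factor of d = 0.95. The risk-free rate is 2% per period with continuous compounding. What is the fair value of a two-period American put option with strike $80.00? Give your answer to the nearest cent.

Risk-neutral probability p = (e^0.02 − 0.95)/(1.1 − 0.95) = 0.0702/0.1500 = 0.4680
Terminal stock prices: S_uu = 84.7, S_ud = 73.15, S_dd = 63.17
Terminal payoffs (K − S): max(-4.7, 0) = 0, max(6.85, 0) = 6.85, max(16.83, 0) = 16.83
Node u (S = 77): continuation = e^(−0.02)·[0.4680·0.0000 + 0.5320·6.8500] = 3.5720; exercise value = 3.0000 ≤ continuation, so V_u = 3.5720
Node d (S = 66.5): continuation = e^(−0.02)·[0.4680·6.8500 + 0.5320·16.8250] = 11.9159; exercise value = 13.5000 > continuation, so V_d = 13.5000 (exercise)
Node 0 (S = 70): continuation = e^(−0.02)·[0.4680·3.5720 + 0.5320·13.5000] = 8.6783; exercise value = 10.0000 > continuation, so V_0 = 10.0000 (exercise)

$10.00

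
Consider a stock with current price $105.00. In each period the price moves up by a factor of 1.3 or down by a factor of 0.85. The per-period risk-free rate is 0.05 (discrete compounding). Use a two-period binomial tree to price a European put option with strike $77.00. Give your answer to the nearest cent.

Risk-neutral probability p = (1 + 0.05 − 0.85)/(1.3 − 0.85) = 0.2000/0.4500 = 0.4444
Terminal stock prices: S_uu = 177.5, S_ud = 116, S_dd = 75.86
Terminal payoffs (K − S): max(-100.5, 0) = 0, max(-39.02, 0) = 0, max(1.138, 0) = 1.138
Node u (S = 136.5): V_u = 1/1.05·[0.4444·0.0000 + 0.5556·0.0000] = 0.0000
Node d (S = 89.25): V_d = 1/1.05·[0.4444·0.0000 + 0.5556·1.1375] = 0.6019
Node 0 (S = 105): V_0 = 1/1.05·[0.4444·0.0000 + 0.5556·0.6019] = 0.3184

$0.32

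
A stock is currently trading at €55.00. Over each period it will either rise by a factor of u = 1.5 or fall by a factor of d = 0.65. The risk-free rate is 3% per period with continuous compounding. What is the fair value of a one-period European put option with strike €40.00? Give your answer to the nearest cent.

Risk-neutral probability p = (e^0.03 − 0.65)/(1.5 − 0.65) = 0.3805/0.8500 = 0.4476
Terminal stock prices: S_u = 82.5, S_d = 35.75
Terminal payoffs (K − S): max(-42.5, 0) = 0, max(4.25, 0) = 4.25
Node 0 (S = 55): V_0 = e^(−0.03)·[0.4476·0.0000 + 0.5524·4.2500] = 2.2783

€2.28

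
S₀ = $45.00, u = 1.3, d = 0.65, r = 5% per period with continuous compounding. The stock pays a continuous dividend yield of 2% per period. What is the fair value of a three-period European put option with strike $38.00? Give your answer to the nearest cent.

Per-period risk-free factor R = e^0.05 = 1.0513; dividend-adjusted growth = e^(0.05−0.02) = 1.0305.
Risk-neutral probability p = (1.0305 − 0.65)/(1.3 − 0.65) = 0.3805/0.6500 = 0.5853
Terminal stock prices: S_uuu = 98.87, S_uud = 49.43, S_udd = 24.72, S_ddd = 12.36
Terminal payoffs (K − S): max(-60.87, 0) = 0, max(-11.43, 0) = 0, max(13.28, 0) = 13.28, max(25.64, 0) = 25.64
Node uu (S = 76.05): V_uu = e^(−0.05)·[0.5853·0.0000 + 0.4147·0.0000] = 0.0000
Node ud (S = 38.02): V_ud = e^(−0.05)·[0.5853·0.0000 + 0.4147·13.2837] = 5.2399
Node dd (S = 19.01): V_dd = e^(−0.05)·[0.5853·13.2837 + 0.4147·25.6419] = 17.5107
Node u (S = 58.5): V_u = e^(−0.05)·[0.5853·0.0000 + 0.4147·5.2399] = 2.0669
Node d (S = 29.25): V_d = e^(−0.05)·[0.5853·5.2399 + 0.4147·17.5107] = 9.8247
Node 0 (S = 45): V_0 = e^(−0.05)·[0.5853·2.0669 + 0.4147·9.8247] = 5.0263

$5.03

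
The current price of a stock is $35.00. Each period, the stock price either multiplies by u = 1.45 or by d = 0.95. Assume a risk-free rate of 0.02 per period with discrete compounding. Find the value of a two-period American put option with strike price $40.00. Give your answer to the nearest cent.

Risk-neutral probability p = (1 + 0.02 − 0.95)/(1.45 − 0.95) = 0.0700/0.5000 = 0.1400
Terminal stock prices: S_uu = 73.59, S_ud = 48.21, S_dd = 31.59
Terminal payoffs (K − S): max(-33.59, 0) = 0, max(-8.212, 0) = 0, max(8.413, 0) = 8.413
Node u (S = 50.75): continuation = 1/1.02·[0.1400·0.0000 + 0.8600·0.0000] = 0.0000; exercise value = 0.0000 ≤ continuation, so V_u = 0.0000
Node d (S = 33.25): continuation = 1/1.02·[0.1400·0.0000 + 0.8600·8.4125] = 7.0929; exercise value = 6.7500 ≤ continuation, so V_d = 7.0929
Node 0 (S = 35): continuation = 1/1.02·[0.1400·0.0000 + 0.8600·7.0929] = 5.9803; exercise value = 5.0000 ≤ continuation, so V_0 = 5.9803

$5.98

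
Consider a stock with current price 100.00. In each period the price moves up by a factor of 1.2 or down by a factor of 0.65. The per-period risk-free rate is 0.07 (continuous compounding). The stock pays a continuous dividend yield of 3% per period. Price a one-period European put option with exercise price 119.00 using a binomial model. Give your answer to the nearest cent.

Per-period risk-free factor R = e^0.07 = 1.0725; dividend-adjusted growth = e^(0.07−0.03) = 1.0408.
Risk-neutral probability p = (1.0408 − 0.65)/(1.2 − 0.65) = 0.3908/0.5500 = 0.7106
Terminal stock prices: S_u = 120, S_d = 65
Terminal payoffs (K − S): max(-1, 0) = 0, max(54, 0) = 54
Node 0 (S = 100): V_0 = e^(−0.07)·[0.7106·0.0000 + 0.2894·54.0000] = 14.5728

14.57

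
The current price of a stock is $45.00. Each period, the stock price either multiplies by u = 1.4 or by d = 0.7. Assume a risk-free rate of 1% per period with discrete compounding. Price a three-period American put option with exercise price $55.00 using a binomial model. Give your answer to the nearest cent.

$16.47

Risk-neutral probability p = (1 + 0.01 − 0.7)/(1.4 − 0.7) = 0.3100/0.7000 = 0.4429
Terminal stock prices: S_uuu = 123.5, S_uud = 61.74, S_udd = 30.87, S_ddd = 15.43
Terminal payoffs (K − S): max(-68.48, 0) = 0, max(-6.74, 0) = 0, max(24.13, 0) = 24.13, max(39.57, 0) = 39.57
Node uu (S = 88.2): continuation = 1/1.01·[0.4429·0.0000 + 0.5571·0.0000] = 0.0000; exercise value = 0.0000 ≤ continuation, so V_uu = 0.0000
Node ud (S = 44.1): continuation = 1/1.01·[0.4429·0.0000 + 0.5571·24.1300] = 13.3107; exercise value = 10.9000 ≤ continuation, so V_ud = 13.3107
Node dd (S = 22.05): continuation = 1/1.01·[0.4429·24.1300 + 0.5571·39.5650] = 32.4054; exercise value = 32.9500 > continuation, so V_dd = 32.9500 (exercise)
Node u (S = 63): continuation = 1/1.01·[0.4429·0.0000 + 0.5571·13.3107] = 7.3426; exercise value = 0.0000 ≤ continuation, so V_u = 7.3426
Node d (S = 31.5): continuation = 1/1.01·[0.4429·13.3107 + 0.5571·32.9500] = 24.0125; exercise value = 23.5000 ≤ continuation, so V_d = 24.0125
Node 0 (S = 45): continuation = 1/1.01·[0.4429·7.3426 + 0.5571·24.0125] = 16.4654; exercise value = 10.0000 ≤ continuation, so V_0 = 16.4654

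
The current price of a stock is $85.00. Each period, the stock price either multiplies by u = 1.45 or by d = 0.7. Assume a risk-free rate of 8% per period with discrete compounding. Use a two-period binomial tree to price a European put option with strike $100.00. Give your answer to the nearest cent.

$18.06

Risk-neutral probability p = (1 + 0.08 − 0.7)/(1.45 − 0.7) = 0.3800/0.7500 = 0.5067
Terminal stock prices: S_uu = 178.7, S_ud = 86.27, S_dd = 41.65
Terminal payoffs (K − S): max(-78.71, 0) = 0, max(13.73, 0) = 13.73, max(58.35, 0) = 58.35
Node u (S = 123.2): V_u = 1/1.08·[0.5067·0.0000 + 0.4933·13.7250] = 6.2694
Node d (S = 59.5): V_d = 1/1.08·[0.5067·13.7250 + 0.4933·58.3500] = 33.0926
Node 0 (S = 85): V_0 = 1/1.08·[0.5067·6.2694 + 0.4933·33.0926] = 18.0576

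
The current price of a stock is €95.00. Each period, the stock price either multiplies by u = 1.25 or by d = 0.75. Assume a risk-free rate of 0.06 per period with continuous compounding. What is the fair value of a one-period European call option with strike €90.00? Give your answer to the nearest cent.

€16.89

Risk-neutral probability p = (e^0.06 − 0.75)/(1.25 − 0.75) = 0.3118/0.5000 = 0.6237
Terminal stock prices: S_u = 118.8, S_d = 71.25
Terminal payoffs (S − K): max(28.75, 0) = 28.75, max(-18.75, 0) = 0
Node 0 (S = 95): V_0 = e^(−0.06)·[0.6237·28.7500 + 0.3763·0.0000] = 16.8864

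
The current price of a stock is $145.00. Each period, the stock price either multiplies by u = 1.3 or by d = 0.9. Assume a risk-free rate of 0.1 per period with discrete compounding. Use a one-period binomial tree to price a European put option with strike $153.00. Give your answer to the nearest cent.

Risk-neutral probability p = (1 + 0.1 − 0.9)/(1.3 − 0.9) = 0.2000/0.4000 = 0.5000
Terminal stock prices: S_u = 188.5, S_d = 130.5
Terminal payoffs (K − S): max(-35.5, 0) = 0, max(22.5, 0) = 22.5
Node 0 (S = 145): V_0 = 1/1.1·[0.5000·0.0000 + 0.5000·22.5000] = 10.2273

$10.23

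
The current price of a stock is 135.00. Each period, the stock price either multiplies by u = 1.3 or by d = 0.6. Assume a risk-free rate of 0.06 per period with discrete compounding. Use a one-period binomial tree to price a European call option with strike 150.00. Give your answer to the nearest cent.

Risk-neutral probability p = (1 + 0.06 − 0.6)/(1.3 − 0.6) = 0.4600/0.7000 = 0.6571
Terminal stock prices: S_u = 175.5, S_d = 81
Terminal payoffs (S − K): max(25.5, 0) = 25.5, max(-69, 0) = 0
Node 0 (S = 135): V_0 = 1/1.06·[0.6571·25.5000 + 0.3429·0.0000] = 15.8086

15.81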